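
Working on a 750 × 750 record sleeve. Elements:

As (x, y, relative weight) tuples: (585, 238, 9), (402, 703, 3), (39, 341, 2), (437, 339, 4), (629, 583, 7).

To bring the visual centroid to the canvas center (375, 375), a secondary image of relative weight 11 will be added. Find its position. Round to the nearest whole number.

(73, 285)

New total weight: (9 + 3 + 2 + 4 + 7) + 11 = 36.
x: need Σw·x = 36·375 = 13500. Existing = 9·585 + 3·402 + 2·39 + 4·437 + 7·629 = 12700. Remainder 800 / 11 ≈ 72.73.
y: need Σw·y = 36·375 = 13500. Existing = 9·238 + 3·703 + 2·341 + 4·339 + 7·583 = 10370. Remainder 3130 / 11 ≈ 284.55.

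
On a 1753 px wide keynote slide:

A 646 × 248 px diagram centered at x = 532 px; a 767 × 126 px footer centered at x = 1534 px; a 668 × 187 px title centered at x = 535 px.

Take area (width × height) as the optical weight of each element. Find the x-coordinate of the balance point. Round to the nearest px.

x ≈ 787

Areas → weights: diagram 646·248 = 160208, footer 767·126 = 96642, title 668·187 = 124916; Σw = 381766.
x: (160208·532 + 96642·1534 + 124916·535) / 381766 = 300309544 / 381766 ≈ 786.63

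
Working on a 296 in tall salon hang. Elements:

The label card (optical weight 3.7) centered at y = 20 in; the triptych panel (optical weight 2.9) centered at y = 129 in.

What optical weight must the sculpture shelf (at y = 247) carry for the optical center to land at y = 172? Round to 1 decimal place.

Known weights sum to 3.7 + 2.9 = 6.6; their moment is 3.7·20 + 2.9·129 = 448.1.
Balance at y = 172 requires (448.1 + w·247) / (6.6 + w) = 172.
So w = (172·6.6 − 448.1)/(247 − 172) = 687.1/75 ≈ 9.16.

w ≈ 9.2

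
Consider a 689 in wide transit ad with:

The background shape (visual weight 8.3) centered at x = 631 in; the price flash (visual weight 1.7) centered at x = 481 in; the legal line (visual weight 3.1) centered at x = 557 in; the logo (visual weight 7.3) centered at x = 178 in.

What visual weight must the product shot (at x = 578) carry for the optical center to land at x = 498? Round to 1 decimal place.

Known weights sum to 8.3 + 1.7 + 3.1 + 7.3 = 20.4; their moment is 8.3·631 + 1.7·481 + 3.1·557 + 7.3·178 = 9081.1.
For the centroid to hit 498: (9081.1 + w·578) / (20.4 + w) = 498.
So w = (498·20.4 − 9081.1)/(578 − 498) = 1078.1/80 ≈ 13.48.

w ≈ 13.5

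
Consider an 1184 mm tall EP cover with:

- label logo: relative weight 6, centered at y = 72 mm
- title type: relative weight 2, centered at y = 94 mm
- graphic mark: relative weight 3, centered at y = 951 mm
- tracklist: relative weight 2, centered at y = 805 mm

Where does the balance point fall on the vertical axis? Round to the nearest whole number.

Σw = 6 + 2 + 3 + 2 = 13.
Σw·y = 6·72 + 2·94 + 3·951 + 2·805 = 5083, so ȳ = 5083/13 ≈ 391.00.

y ≈ 391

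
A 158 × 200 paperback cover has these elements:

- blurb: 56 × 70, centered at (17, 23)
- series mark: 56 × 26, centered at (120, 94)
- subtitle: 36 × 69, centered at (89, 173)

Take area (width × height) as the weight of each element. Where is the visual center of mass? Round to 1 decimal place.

Areas → weights: blurb 56·70 = 3920, series mark 56·26 = 1456, subtitle 36·69 = 2484; Σw = 7860.
x-moment: 3920·17 + 1456·120 + 2484·89 = 462436; centroid 462436/7860 ≈ 58.83.
y-moment: 3920·23 + 1456·94 + 2484·173 = 656756; centroid 656756/7860 ≈ 83.56.

(58.8, 83.6)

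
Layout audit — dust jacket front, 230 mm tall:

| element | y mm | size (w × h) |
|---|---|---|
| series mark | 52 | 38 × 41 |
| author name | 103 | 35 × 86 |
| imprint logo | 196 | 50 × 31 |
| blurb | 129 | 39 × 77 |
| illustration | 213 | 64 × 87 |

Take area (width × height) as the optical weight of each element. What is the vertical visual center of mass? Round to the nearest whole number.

Taking area as weight: series mark 38·41 = 1558, author name 35·86 = 3010, imprint logo 50·31 = 1550, blurb 39·77 = 3003, illustration 64·87 = 5568. Sum 14689.
y: (1558·52 + 3010·103 + 1550·196 + 3003·129 + 5568·213) / 14689 = 2268217 / 14689 ≈ 154.42

y ≈ 154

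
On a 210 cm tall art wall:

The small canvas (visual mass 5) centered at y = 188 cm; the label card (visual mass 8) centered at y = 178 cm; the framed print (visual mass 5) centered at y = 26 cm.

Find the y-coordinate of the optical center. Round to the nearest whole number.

Total weight = 5 + 8 + 5 = 18.
y: (5·188 + 8·178 + 5·26) / 18 = 2494 / 18 ≈ 138.56

y ≈ 139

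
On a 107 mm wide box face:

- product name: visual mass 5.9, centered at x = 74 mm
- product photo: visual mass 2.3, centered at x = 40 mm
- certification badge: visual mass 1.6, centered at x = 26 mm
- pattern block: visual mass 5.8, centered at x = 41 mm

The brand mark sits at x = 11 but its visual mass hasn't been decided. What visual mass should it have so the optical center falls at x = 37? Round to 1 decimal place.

w ≈ 8.9

Known weights sum to 5.9 + 2.3 + 1.6 + 5.8 = 15.6; their moment is 5.9·74 + 2.3·40 + 1.6·26 + 5.8·41 = 808.0.
Balance at x = 37 requires (808.0 + w·11) / (15.6 + w) = 37.
Rearranging, w·(11 − 37) = 37·15.6 − 808.0 = -230.8, so w ≈ -230.8/-26 = 8.88.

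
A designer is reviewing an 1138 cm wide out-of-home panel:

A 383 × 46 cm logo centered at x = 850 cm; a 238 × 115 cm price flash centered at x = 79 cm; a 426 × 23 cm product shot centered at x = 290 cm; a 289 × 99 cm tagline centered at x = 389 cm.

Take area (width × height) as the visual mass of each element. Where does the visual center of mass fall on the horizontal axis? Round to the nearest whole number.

Areas → weights: logo 383·46 = 17618, price flash 238·115 = 27370, product shot 426·23 = 9798, tagline 289·99 = 28611; Σw = 83397.
x: (17618·850 + 27370·79 + 9798·290 + 28611·389) / 83397 = 31108629 / 83397 ≈ 373.02

x ≈ 373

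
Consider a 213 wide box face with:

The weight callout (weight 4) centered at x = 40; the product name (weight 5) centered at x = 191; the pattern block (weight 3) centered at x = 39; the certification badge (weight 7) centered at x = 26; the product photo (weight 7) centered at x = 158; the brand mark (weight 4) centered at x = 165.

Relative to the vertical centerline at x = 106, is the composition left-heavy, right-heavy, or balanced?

balanced

Σw = 4 + 5 + 3 + 7 + 7 + 4 = 30.
Σw·x = 3180; x̄ = 3180/30 ≈ 106.00.
That equals the midline 106 — balanced.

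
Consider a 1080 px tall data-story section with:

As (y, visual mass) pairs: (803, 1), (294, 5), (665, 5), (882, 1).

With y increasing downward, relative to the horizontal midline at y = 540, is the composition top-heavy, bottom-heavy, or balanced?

balanced

Weights sum to 1 + 5 + 5 + 1 = 12.
Σw·y = 1·803 + 5·294 + 5·665 + 1·882 = 6480, so ȳ = 6480/12 ≈ 540.00.
That equals the midline 540 — balanced.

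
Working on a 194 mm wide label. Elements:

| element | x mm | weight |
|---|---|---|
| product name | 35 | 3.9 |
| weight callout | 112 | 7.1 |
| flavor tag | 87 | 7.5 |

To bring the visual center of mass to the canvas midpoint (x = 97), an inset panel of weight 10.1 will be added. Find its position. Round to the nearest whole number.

x ≈ 118

New total weight: (3.9 + 7.1 + 7.5) + 10.1 = 28.6.
x: target moment 28.6×97 = 2774.2; current 3.9·35 + 7.1·112 + 7.5·87 = 1584.2; the inset panel supplies 1190.0, so x = 1190.0/10.1 ≈ 117.82.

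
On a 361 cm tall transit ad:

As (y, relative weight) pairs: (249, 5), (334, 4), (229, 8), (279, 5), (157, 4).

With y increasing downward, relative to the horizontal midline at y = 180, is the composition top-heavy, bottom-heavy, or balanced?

Σw = 5 + 4 + 8 + 5 + 4 = 26.
y-moment: 5·249 + 4·334 + 8·229 + 5·279 + 4·157 = 6436; centroid 6436/26 ≈ 247.54.
247.5 lies below (larger y than) the midline 180, so the layout is bottom-heavy.

bottom-heavy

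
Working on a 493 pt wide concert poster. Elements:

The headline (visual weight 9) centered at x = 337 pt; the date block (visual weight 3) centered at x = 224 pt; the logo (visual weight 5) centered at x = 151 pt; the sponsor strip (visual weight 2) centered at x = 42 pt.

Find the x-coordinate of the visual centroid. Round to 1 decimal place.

x ≈ 239.2

Total weight = 9 + 3 + 5 + 2 = 19.
x: (9·337 + 3·224 + 5·151 + 2·42) / 19 = 4544 / 19 ≈ 239.16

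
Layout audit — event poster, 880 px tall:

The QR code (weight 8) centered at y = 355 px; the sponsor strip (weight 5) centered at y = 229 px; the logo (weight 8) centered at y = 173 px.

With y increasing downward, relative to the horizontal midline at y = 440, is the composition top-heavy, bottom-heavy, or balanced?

top-heavy

Total weight = 8 + 5 + 8 = 21.
y: (8·355 + 5·229 + 8·173) / 21 = 5369 / 21 ≈ 255.67
255.7 vs midline 440 → top-heavy.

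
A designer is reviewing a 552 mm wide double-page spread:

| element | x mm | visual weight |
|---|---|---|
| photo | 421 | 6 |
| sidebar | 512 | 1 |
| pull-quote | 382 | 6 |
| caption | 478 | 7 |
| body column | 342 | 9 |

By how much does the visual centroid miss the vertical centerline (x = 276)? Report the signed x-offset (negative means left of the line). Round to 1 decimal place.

Total weight = 6 + 1 + 6 + 7 + 9 = 29.
Σw·x = 6·421 + 1·512 + 6·382 + 7·478 + 9·342 = 11754, so x̄ = 11754/29 ≈ 405.31.
Difference: 405.31 − 276 ≈ 129.31.

≈ 129.3 mm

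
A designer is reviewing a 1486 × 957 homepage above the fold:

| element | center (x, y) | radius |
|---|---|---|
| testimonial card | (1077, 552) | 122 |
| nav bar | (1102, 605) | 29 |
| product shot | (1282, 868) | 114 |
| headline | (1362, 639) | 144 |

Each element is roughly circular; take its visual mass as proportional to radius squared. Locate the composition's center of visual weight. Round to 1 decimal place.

(1250.8, 672.4)

Weights ∝ r²: testimonial card 122² = 14884, nav bar 29² = 841, product shot 114² = 12996, headline 144² = 20736; Σw = 49457.
x: (14884·1077 + 841·1102 + 12996·1282 + 20736·1362) / 49457 = 61860154 / 49457 ≈ 1250.79
y: (14884·552 + 841·605 + 12996·868 + 20736·639) / 49457 = 33255605 / 49457 ≈ 672.41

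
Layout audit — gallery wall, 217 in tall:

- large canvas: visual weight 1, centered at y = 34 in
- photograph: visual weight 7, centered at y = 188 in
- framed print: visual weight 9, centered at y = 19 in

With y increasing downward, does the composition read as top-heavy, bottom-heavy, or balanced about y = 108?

top-heavy

Total weight = 1 + 7 + 9 = 17.
Σw·y = 1·34 + 7·188 + 9·19 = 1521, so ȳ = 1521/17 ≈ 89.47.
89.5 lies above (smaller y than) the midline 108, so the layout is top-heavy.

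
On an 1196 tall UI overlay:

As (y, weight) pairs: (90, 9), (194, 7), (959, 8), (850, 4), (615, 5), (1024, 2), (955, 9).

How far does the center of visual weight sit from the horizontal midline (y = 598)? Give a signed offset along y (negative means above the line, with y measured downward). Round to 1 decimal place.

Weights sum to 9 + 7 + 8 + 4 + 5 + 2 + 9 = 44.
y: moment 26958 / weight 44 ≈ 612.68
Against y = 598, that's 612.68 − 598 = 14.68.

≈ 14.7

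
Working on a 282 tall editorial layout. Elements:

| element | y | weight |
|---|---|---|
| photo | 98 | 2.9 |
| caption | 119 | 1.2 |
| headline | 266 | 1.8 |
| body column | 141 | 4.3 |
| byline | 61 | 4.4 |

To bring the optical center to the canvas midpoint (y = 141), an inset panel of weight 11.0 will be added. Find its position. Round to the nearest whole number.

y ≈ 166

After adding the inset panel, total weight = 2.9 + 1.2 + 1.8 + 4.3 + 4.4 + 11.0 = 25.6.
y: need Σw·y = 25.6·141 = 3609.6. Existing = 2.9·98 + 1.2·119 + 1.8·266 + 4.3·141 + 4.4·61 = 1780.5. Remainder 1829.1 / 11.0 ≈ 166.28.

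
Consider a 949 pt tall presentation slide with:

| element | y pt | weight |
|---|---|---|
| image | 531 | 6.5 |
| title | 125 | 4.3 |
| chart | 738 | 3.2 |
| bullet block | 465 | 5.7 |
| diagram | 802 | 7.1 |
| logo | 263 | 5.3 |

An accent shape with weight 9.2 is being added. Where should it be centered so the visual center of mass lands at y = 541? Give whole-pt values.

y ≈ 680

With the accent shape, Σw becomes 6.5 + 4.3 + 3.2 + 5.7 + 7.1 + 5.3 + 9.2 = 41.3.
y: need Σw·y = 41.3·541 = 22343.3. Existing = 6.5·531 + 4.3·125 + 3.2·738 + 5.7·465 + 7.1·802 + 5.3·263 = 16089.2. Remainder 6254.1 / 9.2 ≈ 679.79.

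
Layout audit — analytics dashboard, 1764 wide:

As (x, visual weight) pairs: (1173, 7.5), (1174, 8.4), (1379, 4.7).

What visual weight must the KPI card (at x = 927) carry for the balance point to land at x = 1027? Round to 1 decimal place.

Known weights sum to 7.5 + 8.4 + 4.7 = 20.6; their moment is 7.5·1173 + 8.4·1174 + 4.7·1379 = 25140.4.
For the centroid to hit 1027: (25140.4 + w·927) / (20.6 + w) = 1027.
Solving: w = (1027·20.6 − 25140.4) / (927 − 1027) = -3984.2 / -100 ≈ 39.84.

w ≈ 39.8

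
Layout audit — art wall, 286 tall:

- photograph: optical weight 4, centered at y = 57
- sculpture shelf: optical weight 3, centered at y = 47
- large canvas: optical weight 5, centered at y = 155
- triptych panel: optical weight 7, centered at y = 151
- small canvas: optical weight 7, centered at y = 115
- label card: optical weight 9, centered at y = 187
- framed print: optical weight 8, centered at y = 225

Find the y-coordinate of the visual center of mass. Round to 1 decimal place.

y ≈ 150.9

Total weight = 4 + 3 + 5 + 7 + 7 + 9 + 8 = 43.
Σw·y = 4·57 + 3·47 + 5·155 + 7·151 + 7·115 + 9·187 + 8·225 = 6489, so ȳ = 6489/43 ≈ 150.91.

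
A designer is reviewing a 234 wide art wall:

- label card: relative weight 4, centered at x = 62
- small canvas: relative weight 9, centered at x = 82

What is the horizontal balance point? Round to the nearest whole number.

Weights sum to 4 + 9 = 13.
Σw·x = 4·62 + 9·82 = 986, so x̄ = 986/13 ≈ 75.85.

x ≈ 76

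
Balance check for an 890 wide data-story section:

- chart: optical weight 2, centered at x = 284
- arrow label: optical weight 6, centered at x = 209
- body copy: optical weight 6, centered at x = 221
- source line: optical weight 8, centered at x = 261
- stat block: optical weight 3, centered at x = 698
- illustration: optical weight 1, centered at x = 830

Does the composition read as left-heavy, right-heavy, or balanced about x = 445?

left-heavy

Total weight = 2 + 6 + 6 + 8 + 3 + 1 = 26.
x-moment: 2·284 + 6·209 + 6·221 + 8·261 + 3·698 + 1·830 = 8160; centroid 8160/26 ≈ 313.85.
Since 313.8 is left of 445, the composition reads left-heavy.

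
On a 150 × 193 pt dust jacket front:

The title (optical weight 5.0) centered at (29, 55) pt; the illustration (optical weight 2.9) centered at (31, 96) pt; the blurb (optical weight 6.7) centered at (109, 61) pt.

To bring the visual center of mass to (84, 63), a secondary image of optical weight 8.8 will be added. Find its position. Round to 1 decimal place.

New total weight: (5.0 + 2.9 + 6.7) + 8.8 = 23.4.
Along x: (965.2 + 8.8·x) / 23.4 = 84 (existing moment 5.0·29 + 2.9·31 + 6.7·109 = 965.2) ⇒ x = (1965.6 − 965.2) / 8.8 ≈ 113.68.
Along y: (962.1 + 8.8·y) / 23.4 = 63 (existing moment 5.0·55 + 2.9·96 + 6.7·61 = 962.1) ⇒ y = (1474.2 − 962.1) / 8.8 ≈ 58.19.

(113.7, 58.2)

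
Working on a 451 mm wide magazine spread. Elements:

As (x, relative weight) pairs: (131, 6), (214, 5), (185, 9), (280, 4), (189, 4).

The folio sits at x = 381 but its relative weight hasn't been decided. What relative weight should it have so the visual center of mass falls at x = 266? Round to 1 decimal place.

w ≈ 17.8

Fixed elements: Σw = 6 + 5 + 9 + 4 + 4 = 28, Σw·x = 6·131 + 5·214 + 9·185 + 4·280 + 4·189 = 5397.
For the centroid to hit 266: (5397 + w·381) / (28 + w) = 266.
So w = (266·28 − 5397)/(381 − 266) = 2051/115 ≈ 17.83.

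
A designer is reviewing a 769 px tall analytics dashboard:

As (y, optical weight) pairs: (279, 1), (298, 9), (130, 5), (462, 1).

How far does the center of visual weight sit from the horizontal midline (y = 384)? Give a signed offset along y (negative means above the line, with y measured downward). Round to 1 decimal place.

≈ -129.4 px

Total weight = 1 + 9 + 5 + 1 = 16.
y: (1·279 + 9·298 + 5·130 + 1·462) / 16 = 4073 / 16 ≈ 254.56
Against y = 384, that's 254.56 − 384 = -129.44.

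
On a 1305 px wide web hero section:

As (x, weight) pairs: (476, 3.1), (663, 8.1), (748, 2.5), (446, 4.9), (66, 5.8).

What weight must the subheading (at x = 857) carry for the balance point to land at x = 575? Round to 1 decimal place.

w ≈ 9.7

Fixed elements: Σw = 3.1 + 8.1 + 2.5 + 4.9 + 5.8 = 24.4, Σw·x = 3.1·476 + 8.1·663 + 2.5·748 + 4.9·446 + 5.8·66 = 11284.1.
Balance at x = 575 requires (11284.1 + w·857) / (24.4 + w) = 575.
So w = (575·24.4 − 11284.1)/(857 − 575) = 2745.9/282 ≈ 9.74.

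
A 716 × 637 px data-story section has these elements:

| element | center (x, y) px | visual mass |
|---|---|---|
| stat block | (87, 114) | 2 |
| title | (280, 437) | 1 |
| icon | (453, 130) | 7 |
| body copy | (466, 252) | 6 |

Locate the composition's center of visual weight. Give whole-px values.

Weights sum to 2 + 1 + 7 + 6 = 16.
Σw·x = 2·87 + 1·280 + 7·453 + 6·466 = 6421, so x̄ = 6421/16 ≈ 401.31.
Σw·y = 2·114 + 1·437 + 7·130 + 6·252 = 3087, so ȳ = 3087/16 ≈ 192.94.

(401, 193)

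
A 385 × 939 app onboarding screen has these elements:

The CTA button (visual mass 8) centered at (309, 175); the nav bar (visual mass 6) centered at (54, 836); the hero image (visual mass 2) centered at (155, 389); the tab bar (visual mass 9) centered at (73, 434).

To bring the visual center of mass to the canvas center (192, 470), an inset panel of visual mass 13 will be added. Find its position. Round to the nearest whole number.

New total weight: (8 + 6 + 2 + 9) + 13 = 38.
Along x: (3763 + 13·x) / 38 = 192 (existing moment 8·309 + 6·54 + 2·155 + 9·73 = 3763) ⇒ x = (7296 − 3763) / 13 ≈ 271.77.
Along y: (11100 + 13·y) / 38 = 470 (existing moment 8·175 + 6·836 + 2·389 + 9·434 = 11100) ⇒ y = (17860 − 11100) / 13 ≈ 520.00.

(272, 520)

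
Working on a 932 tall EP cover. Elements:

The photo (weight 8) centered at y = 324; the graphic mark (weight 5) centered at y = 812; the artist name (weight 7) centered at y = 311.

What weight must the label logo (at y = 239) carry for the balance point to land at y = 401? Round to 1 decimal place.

Existing Σw = 20 (8 + 5 + 7); existing moment 8·324 + 5·812 + 7·311 = 8829.
For the centroid to hit 401: (8829 + w·239) / (20 + w) = 401.
So w = (401·20 − 8829)/(239 − 401) = -809/-162 ≈ 4.99.

w ≈ 5.0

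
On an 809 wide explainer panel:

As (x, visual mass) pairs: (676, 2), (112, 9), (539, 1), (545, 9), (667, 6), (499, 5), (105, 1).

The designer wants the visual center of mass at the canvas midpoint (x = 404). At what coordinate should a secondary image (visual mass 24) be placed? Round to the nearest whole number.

x ≈ 359

New total weight: (2 + 9 + 1 + 9 + 6 + 5 + 1) + 24 = 57.
Along x: (14406 + 24·x) / 57 = 404 (existing moment 2·676 + 9·112 + 1·539 + 9·545 + 6·667 + 5·499 + 1·105 = 14406) ⇒ x = (23028 − 14406) / 24 ≈ 359.25.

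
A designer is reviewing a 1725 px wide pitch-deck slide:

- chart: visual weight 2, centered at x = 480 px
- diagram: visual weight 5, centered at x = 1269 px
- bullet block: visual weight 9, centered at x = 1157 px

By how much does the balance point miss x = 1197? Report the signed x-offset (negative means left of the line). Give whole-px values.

≈ -90 px

Total weight = 2 + 5 + 9 = 16.
x: (2·480 + 5·1269 + 9·1157) / 16 = 17718 / 16 ≈ 1107.38
Offset from x = 1197: 1107.38 − 1197 ≈ -89.62.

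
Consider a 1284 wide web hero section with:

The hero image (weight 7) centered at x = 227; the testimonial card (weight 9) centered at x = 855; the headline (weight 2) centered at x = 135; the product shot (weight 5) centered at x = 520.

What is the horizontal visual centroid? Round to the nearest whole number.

Weights sum to 7 + 9 + 2 + 5 = 23.
Σw·x = 7·227 + 9·855 + 2·135 + 5·520 = 12154, so x̄ = 12154/23 ≈ 528.43.

x ≈ 528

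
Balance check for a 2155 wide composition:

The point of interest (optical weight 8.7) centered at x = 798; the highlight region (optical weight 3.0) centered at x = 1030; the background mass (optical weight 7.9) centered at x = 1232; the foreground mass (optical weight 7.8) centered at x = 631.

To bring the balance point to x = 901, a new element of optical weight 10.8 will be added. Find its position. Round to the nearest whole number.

After adding the new element, total weight = 8.7 + 3.0 + 7.9 + 7.8 + 10.8 = 38.2.
x: target moment 38.2×901 = 34418.2; current 8.7·798 + 3.0·1030 + 7.9·1232 + 7.8·631 = 24687.2; the new element supplies 9731.0, so x = 9731.0/10.8 ≈ 901.02.

x ≈ 901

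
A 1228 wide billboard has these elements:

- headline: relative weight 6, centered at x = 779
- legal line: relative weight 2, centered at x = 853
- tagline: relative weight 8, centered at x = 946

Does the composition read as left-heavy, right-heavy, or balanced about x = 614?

right-heavy

Weights sum to 6 + 2 + 8 = 16.
x: (6·779 + 2·853 + 8·946) / 16 = 13948 / 16 ≈ 871.75
Since 871.8 is right of 614, the composition reads right-heavy.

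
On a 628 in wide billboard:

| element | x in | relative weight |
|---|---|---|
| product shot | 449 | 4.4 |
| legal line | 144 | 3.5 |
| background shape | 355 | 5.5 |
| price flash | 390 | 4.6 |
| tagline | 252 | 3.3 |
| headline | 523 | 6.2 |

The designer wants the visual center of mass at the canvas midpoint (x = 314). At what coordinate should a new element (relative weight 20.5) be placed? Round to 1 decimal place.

x ≈ 232.8

With the new element, Σw becomes 4.4 + 3.5 + 5.5 + 4.6 + 3.3 + 6.2 + 20.5 = 48.0.
Along x: (10300.3 + 20.5·x) / 48.0 = 314 (existing moment 4.4·449 + 3.5·144 + 5.5·355 + 4.6·390 + 3.3·252 + 6.2·523 = 10300.3) ⇒ x = (15072.0 − 10300.3) / 20.5 ≈ 232.77.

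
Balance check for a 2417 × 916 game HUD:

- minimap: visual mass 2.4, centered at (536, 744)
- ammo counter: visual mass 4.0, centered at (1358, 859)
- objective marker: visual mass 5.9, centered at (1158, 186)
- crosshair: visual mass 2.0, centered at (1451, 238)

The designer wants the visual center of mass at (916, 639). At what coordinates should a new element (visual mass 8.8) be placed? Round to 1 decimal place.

(534.9, 905.2)

After adding the new element, total weight = 2.4 + 4.0 + 5.9 + 2.0 + 8.8 = 23.1.
Along x: (16452.6 + 8.8·x) / 23.1 = 916 (existing moment 2.4·536 + 4.0·1358 + 5.9·1158 + 2.0·1451 = 16452.6) ⇒ x = (21159.6 − 16452.6) / 8.8 ≈ 534.89.
Along y: (6795.0 + 8.8·y) / 23.1 = 639 (existing moment 2.4·744 + 4.0·859 + 5.9·186 + 2.0·238 = 6795.0) ⇒ y = (14760.9 − 6795.0) / 8.8 ≈ 905.22.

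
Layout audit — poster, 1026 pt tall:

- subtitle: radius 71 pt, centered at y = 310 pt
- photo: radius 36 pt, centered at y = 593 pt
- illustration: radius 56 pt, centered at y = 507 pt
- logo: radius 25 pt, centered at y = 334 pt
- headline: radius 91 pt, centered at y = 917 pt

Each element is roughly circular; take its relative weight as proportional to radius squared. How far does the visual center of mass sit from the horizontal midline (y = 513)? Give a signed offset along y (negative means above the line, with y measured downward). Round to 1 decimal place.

≈ 124.9 pt

r² weights: subtitle 71² = 5041, photo 36² = 1296, illustration 56² = 3136, logo 25² = 625, headline 91² = 8281. Total = 18379.
Σw·y = 5041·310 + 1296·593 + 3136·507 + 625·334 + 8281·917 = 11723617, so ȳ = 11723617/18379 ≈ 637.88.
Difference: 637.88 − 513 ≈ 124.88.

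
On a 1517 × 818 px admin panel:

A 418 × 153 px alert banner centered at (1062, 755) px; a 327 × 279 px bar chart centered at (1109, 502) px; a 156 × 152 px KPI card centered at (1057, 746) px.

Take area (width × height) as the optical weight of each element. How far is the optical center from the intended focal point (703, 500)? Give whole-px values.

Areas: alert banner 418·153 = 63954, bar chart 327·279 = 91233, KPI card 156·152 = 23712. Total weight = 178899.
x: (63954·1062 + 91233·1109 + 23712·1057) / 178899 = 194160129 / 178899 ≈ 1085.31
y: (63954·755 + 91233·502 + 23712·746) / 178899 = 111773388 / 178899 ≈ 624.78
Offset from (703, 500): Δx ≈ 382.31, Δy ≈ 124.78; distance = √(Δx² + Δy²) ≈ 402.16.

≈ 402 px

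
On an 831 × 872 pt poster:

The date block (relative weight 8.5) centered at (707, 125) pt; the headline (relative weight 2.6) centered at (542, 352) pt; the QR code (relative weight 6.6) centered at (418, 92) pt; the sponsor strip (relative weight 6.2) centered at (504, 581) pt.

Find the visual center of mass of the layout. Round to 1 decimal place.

(556.6, 258.9)

Σw = 8.5 + 2.6 + 6.6 + 6.2 = 23.9.
Σw·x = 8.5·707 + 2.6·542 + 6.6·418 + 6.2·504 = 13302.3, so x̄ = 13302.3/23.9 ≈ 556.58.
Σw·y = 8.5·125 + 2.6·352 + 6.6·92 + 6.2·581 = 6187.1, so ȳ = 6187.1/23.9 ≈ 258.87.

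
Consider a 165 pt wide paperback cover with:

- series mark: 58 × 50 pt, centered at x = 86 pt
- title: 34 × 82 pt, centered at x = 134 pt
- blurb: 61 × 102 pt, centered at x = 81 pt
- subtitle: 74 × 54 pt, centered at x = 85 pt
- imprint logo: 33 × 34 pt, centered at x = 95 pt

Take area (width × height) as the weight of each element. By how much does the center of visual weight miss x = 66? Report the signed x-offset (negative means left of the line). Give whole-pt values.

≈ 26 pt

Taking area as weight: series mark 58·50 = 2900, title 34·82 = 2788, blurb 61·102 = 6222, subtitle 74·54 = 3996, imprint logo 33·34 = 1122. Sum 17028.
x: (2900·86 + 2788·134 + 6222·81 + 3996·85 + 1122·95) / 17028 = 1573224 / 17028 ≈ 92.39
Offset from x = 66: 92.39 − 66 ≈ 26.39.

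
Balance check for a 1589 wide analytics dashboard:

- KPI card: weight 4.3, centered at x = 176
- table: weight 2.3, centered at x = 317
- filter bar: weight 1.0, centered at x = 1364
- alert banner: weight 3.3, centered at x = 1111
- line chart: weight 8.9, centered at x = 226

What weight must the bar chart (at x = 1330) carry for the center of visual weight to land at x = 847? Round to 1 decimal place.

Fixed elements: Σw = 4.3 + 2.3 + 1.0 + 3.3 + 8.9 = 19.8, Σw·x = 4.3·176 + 2.3·317 + 1.0·1364 + 3.3·1111 + 8.9·226 = 8527.6.
Set Σw·x/Σw = 847: (8527.6 + 1330w) = 847·(19.8 + w).
Solving: w = (847·19.8 − 8527.6) / (1330 − 847) = 8243.0 / 483 ≈ 17.07.

w ≈ 17.1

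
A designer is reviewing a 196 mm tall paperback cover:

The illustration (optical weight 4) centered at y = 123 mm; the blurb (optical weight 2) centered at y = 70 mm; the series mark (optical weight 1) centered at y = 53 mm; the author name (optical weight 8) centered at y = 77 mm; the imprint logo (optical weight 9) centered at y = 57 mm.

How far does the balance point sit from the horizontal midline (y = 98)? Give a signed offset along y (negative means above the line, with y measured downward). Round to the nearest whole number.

≈ -22 mm

Weights sum to 4 + 2 + 1 + 8 + 9 = 24.
y: (4·123 + 2·70 + 1·53 + 8·77 + 9·57) / 24 = 1814 / 24 ≈ 75.58
Against y = 98, that's 75.58 − 98 = -22.42.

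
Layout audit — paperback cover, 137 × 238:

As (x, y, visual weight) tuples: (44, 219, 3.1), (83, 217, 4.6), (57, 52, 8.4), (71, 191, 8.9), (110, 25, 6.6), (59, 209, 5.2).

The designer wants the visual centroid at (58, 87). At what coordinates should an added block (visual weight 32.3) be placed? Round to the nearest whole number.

With the added block, Σw becomes 3.1 + 4.6 + 8.4 + 8.9 + 6.6 + 5.2 + 32.3 = 69.1.
x: need Σw·x = 69.1·58 = 4007.8. Existing = 3.1·44 + 4.6·83 + 8.4·57 + 8.9·71 + 6.6·110 + 5.2·59 = 2661.7. Remainder 1346.1 / 32.3 ≈ 41.67.
y: need Σw·y = 69.1·87 = 6011.7. Existing = 3.1·219 + 4.6·217 + 8.4·52 + 8.9·191 + 6.6·25 + 5.2·209 = 5065.6. Remainder 946.1 / 32.3 ≈ 29.29.

(42, 29)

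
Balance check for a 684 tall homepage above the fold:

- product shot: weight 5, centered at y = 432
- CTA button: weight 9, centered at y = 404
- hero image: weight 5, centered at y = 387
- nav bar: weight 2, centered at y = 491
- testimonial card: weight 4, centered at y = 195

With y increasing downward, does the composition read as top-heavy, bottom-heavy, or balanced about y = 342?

Σw = 5 + 9 + 5 + 2 + 4 = 25.
Σw·y = 5·432 + 9·404 + 5·387 + 2·491 + 4·195 = 9493, so ȳ = 9493/25 ≈ 379.72.
Since 379.7 is below (larger y than) 342, the composition reads bottom-heavy.

bottom-heavy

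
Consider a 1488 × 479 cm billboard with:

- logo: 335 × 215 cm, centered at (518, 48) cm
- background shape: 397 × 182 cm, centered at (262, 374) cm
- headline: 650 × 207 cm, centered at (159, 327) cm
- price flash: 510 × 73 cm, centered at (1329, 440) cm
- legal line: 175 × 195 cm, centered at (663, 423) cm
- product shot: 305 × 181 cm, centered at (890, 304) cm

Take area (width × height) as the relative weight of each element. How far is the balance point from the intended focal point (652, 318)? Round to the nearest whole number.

≈ 162 cm

Areas: logo 335·215 = 72025, background shape 397·182 = 72254, headline 650·207 = 134550, price flash 510·73 = 37230, legal line 175·195 = 34125, product shot 305·181 = 55205. Total weight = 405389.
Σw·x = 198868943; x̄ = 198868943/405389 ≈ 490.56.
Σw·y = 122076441; ȳ = 122076441/405389 ≈ 301.13.
From (652, 318): dx = -161.44, dy = -16.87, so the distance is √(dx²+dy²) ≈ 162.32.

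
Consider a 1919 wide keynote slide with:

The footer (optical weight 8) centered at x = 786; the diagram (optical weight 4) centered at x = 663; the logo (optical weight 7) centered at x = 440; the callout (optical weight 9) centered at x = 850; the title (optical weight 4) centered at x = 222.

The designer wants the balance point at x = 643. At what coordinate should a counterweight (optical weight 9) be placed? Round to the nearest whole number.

With the counterweight, Σw becomes 8 + 4 + 7 + 9 + 4 + 9 = 41.
x: need Σw·x = 41·643 = 26363. Existing = 8·786 + 4·663 + 7·440 + 9·850 + 4·222 = 20558. Remainder 5805 / 9 ≈ 645.00.

x ≈ 645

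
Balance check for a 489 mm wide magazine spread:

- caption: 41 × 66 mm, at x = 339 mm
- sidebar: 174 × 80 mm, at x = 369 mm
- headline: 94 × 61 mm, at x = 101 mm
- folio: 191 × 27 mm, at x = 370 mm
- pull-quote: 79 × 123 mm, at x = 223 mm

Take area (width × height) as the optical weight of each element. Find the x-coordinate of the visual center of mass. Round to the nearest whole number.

Areas → weights: caption 41·66 = 2706, sidebar 174·80 = 13920, headline 94·61 = 5734, folio 191·27 = 5157, pull-quote 79·123 = 9717; Σw = 37234.
x: (2706·339 + 13920·369 + 5734·101 + 5157·370 + 9717·223) / 37234 = 10707929 / 37234 ≈ 287.58

x ≈ 288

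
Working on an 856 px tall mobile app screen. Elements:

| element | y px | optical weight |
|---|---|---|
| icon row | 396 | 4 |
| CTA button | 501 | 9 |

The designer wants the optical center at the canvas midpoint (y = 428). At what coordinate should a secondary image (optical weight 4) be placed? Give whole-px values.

y ≈ 296

New total weight: (4 + 9) + 4 = 17.
y: target moment 17×428 = 7276; current 4·396 + 9·501 = 6093; the secondary image supplies 1183, so y = 1183/4 ≈ 295.75.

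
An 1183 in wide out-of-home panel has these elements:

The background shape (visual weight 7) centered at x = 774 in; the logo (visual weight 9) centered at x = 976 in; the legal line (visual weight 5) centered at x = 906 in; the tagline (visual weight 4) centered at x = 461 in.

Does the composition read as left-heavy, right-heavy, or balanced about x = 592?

Σw = 7 + 9 + 5 + 4 = 25.
Σw·x = 7·774 + 9·976 + 5·906 + 4·461 = 20576, so x̄ = 20576/25 ≈ 823.04.
Since 823.0 is right of 592, the composition reads right-heavy.

right-heavy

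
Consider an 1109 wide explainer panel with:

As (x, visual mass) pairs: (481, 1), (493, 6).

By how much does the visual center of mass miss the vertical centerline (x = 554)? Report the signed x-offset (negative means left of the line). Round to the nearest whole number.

Σw = 1 + 6 = 7.
x: (1·481 + 6·493) / 7 = 3439 / 7 ≈ 491.29
Against x = 554, that's 491.29 − 554 = -62.71.

≈ -63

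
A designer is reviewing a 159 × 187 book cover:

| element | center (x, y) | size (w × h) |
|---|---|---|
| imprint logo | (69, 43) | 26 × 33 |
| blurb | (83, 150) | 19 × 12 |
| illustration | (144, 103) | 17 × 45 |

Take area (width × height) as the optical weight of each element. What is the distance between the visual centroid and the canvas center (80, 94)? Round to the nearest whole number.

Areas → weights: imprint logo 26·33 = 858, blurb 19·12 = 228, illustration 17·45 = 765; Σw = 1851.
x: (858·69 + 228·83 + 765·144) / 1851 = 188286 / 1851 ≈ 101.72
y: (858·43 + 228·150 + 765·103) / 1851 = 149889 / 1851 ≈ 80.98
Offset from (80, 94): Δx ≈ 21.72, Δy ≈ -13.02; distance = √(Δx² + Δy²) ≈ 25.33.

≈ 25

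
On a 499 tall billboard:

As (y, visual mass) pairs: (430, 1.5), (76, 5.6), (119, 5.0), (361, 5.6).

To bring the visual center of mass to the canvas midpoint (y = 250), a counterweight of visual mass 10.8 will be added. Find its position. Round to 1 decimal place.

New total weight: (1.5 + 5.6 + 5.0 + 5.6) + 10.8 = 28.5.
y: target moment 28.5×250 = 7125.0; current 1.5·430 + 5.6·76 + 5.0·119 + 5.6·361 = 3687.2; the counterweight supplies 3437.8, so y = 3437.8/10.8 ≈ 318.31.

y ≈ 318.3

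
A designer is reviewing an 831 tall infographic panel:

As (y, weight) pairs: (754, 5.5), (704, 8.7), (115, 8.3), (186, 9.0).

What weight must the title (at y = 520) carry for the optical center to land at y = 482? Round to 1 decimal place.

w ≈ 60.1

Existing Σw = 31.5 (5.5 + 8.7 + 8.3 + 9.0); existing moment 5.5·754 + 8.7·704 + 8.3·115 + 9.0·186 = 12900.3.
Balance at y = 482 requires (12900.3 + w·520) / (31.5 + w) = 482.
So w = (482·31.5 − 12900.3)/(520 − 482) = 2282.7/38 ≈ 60.07.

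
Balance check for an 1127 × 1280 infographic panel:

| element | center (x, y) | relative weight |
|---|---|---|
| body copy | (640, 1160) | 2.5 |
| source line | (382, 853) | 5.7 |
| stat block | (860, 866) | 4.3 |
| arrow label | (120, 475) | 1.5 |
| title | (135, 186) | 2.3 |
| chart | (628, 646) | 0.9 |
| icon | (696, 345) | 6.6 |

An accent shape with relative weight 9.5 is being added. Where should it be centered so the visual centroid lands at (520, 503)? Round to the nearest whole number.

(441, 133)

With the accent shape, Σw becomes 2.5 + 5.7 + 4.3 + 1.5 + 2.3 + 0.9 + 6.6 + 9.5 = 33.3.
Along x: (13124.7 + 9.5·x) / 33.3 = 520 (existing moment 2.5·640 + 5.7·382 + 4.3·860 + 1.5·120 + 2.3·135 + 0.9·628 + 6.6·696 = 13124.7) ⇒ x = (17316.0 − 13124.7) / 9.5 ≈ 441.19.
Along y: (15484.6 + 9.5·y) / 33.3 = 503 (existing moment 2.5·1160 + 5.7·853 + 4.3·866 + 1.5·475 + 2.3·186 + 0.9·646 + 6.6·345 = 15484.6) ⇒ y = (16749.9 − 15484.6) / 9.5 ≈ 133.19.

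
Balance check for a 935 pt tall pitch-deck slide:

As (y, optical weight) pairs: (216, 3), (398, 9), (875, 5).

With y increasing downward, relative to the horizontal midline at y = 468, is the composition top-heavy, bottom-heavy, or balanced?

Weights sum to 3 + 9 + 5 = 17.
y-moment: 3·216 + 9·398 + 5·875 = 8605; centroid 8605/17 ≈ 506.18.
506.2 lies below (larger y than) the midline 468, so the layout is bottom-heavy.

bottom-heavy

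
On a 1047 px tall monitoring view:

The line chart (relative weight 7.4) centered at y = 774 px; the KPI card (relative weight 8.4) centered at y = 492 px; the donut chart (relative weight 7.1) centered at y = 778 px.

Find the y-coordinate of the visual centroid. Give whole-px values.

y ≈ 672

Total weight = 7.4 + 8.4 + 7.1 = 22.9.
y: (7.4·774 + 8.4·492 + 7.1·778) / 22.9 = 15384.2 / 22.9 ≈ 671.80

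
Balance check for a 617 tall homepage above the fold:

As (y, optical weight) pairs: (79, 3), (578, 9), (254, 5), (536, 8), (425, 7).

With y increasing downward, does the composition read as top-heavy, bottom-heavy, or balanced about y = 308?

Weights sum to 3 + 9 + 5 + 8 + 7 = 32.
y-moment: 3·79 + 9·578 + 5·254 + 8·536 + 7·425 = 13972; centroid 13972/32 ≈ 436.62.
436.6 vs midline 308 → bottom-heavy.

bottom-heavy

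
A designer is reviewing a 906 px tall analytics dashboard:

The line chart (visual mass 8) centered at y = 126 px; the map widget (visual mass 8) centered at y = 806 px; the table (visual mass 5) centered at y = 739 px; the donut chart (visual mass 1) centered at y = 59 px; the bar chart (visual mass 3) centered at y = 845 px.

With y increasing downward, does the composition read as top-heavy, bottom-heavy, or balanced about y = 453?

bottom-heavy

Total weight = 8 + 8 + 5 + 1 + 3 = 25.
y-moment: 8·126 + 8·806 + 5·739 + 1·59 + 3·845 = 13745; centroid 13745/25 ≈ 549.80.
549.8 vs midline 453 → bottom-heavy.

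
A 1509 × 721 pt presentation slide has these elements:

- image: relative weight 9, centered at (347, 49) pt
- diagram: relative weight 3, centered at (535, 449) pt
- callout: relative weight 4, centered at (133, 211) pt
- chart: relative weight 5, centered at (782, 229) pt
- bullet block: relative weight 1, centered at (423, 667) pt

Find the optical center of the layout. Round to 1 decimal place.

(436.0, 202.0)

Total weight = 9 + 3 + 4 + 5 + 1 = 22.
x-moment: 9·347 + 3·535 + 4·133 + 5·782 + 1·423 = 9593; centroid 9593/22 ≈ 436.05.
y-moment: 9·49 + 3·449 + 4·211 + 5·229 + 1·667 = 4444; centroid 4444/22 ≈ 202.00.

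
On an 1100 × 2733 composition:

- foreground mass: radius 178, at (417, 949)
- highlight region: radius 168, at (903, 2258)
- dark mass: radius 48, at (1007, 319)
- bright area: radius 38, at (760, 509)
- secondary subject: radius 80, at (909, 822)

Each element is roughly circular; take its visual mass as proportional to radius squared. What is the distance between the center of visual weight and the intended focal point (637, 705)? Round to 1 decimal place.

≈ 731.5

Weights ∝ r²: foreground mass 178² = 31684, highlight region 168² = 28224, dark mass 48² = 2304, bright area 38² = 1444, secondary subject 80² = 6400; Σw = 70056.
x-moment: 31684·417 + 28224·903 + 2304·1007 + 1444·760 + 6400·909 = 47933668; centroid 47933668/70056 ≈ 684.22.
y-moment: 31684·949 + 28224·2258 + 2304·319 + 1444·509 + 6400·822 = 100528680; centroid 100528680/70056 ≈ 1434.98.
From (637, 705): dx = 47.22, dy = 729.98, so the distance is √(dx²+dy²) ≈ 731.50.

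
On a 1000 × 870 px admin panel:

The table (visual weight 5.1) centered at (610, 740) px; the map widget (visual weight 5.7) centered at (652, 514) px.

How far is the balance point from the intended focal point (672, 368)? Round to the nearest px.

≈ 256 px

Σw = 5.1 + 5.7 = 10.8.
Σw·x = 5.1·610 + 5.7·652 = 6827.4, so x̄ = 6827.4/10.8 ≈ 632.17.
Σw·y = 5.1·740 + 5.7·514 = 6703.8, so ȳ = 6703.8/10.8 ≈ 620.72.
From (672, 368): dx = -39.83, dy = 252.72, so the distance is √(dx²+dy²) ≈ 255.84.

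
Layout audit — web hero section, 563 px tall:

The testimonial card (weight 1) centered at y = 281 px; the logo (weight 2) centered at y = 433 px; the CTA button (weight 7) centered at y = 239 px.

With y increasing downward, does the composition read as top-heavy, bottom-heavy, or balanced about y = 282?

Total weight = 1 + 2 + 7 = 10.
y: (1·281 + 2·433 + 7·239) / 10 = 2820 / 10 ≈ 282.00
That equals the midline 282 — balanced.

balanced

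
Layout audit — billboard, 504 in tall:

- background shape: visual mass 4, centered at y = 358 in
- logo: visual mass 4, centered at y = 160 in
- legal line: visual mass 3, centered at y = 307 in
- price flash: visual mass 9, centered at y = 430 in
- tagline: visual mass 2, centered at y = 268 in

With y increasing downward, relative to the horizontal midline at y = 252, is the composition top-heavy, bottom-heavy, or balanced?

bottom-heavy

Σw = 4 + 4 + 3 + 9 + 2 = 22.
y-moment: 4·358 + 4·160 + 3·307 + 9·430 + 2·268 = 7399; centroid 7399/22 ≈ 336.32.
336.3 lies below (larger y than) the midline 252, so the layout is bottom-heavy.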